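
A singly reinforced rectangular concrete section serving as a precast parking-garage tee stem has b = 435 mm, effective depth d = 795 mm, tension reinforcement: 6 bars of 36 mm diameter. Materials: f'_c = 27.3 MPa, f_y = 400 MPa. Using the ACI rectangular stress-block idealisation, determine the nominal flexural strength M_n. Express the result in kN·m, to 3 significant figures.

M_n ≈ 1650 kN·m

A_s = 6 × 1018 = 6108 mm².
T = A_s f_y = 6108 × 400 = 2443200 N = 2443.2 kN.
From C = T: a = T/(0.85 f'_c b) = 2443200/(0.85 × 27.3 × 435) = 242.04 mm.
M_n = T(d − a/2) = 2443.2 kN × (795 − 121.02) mm = 1646.67 kN·m.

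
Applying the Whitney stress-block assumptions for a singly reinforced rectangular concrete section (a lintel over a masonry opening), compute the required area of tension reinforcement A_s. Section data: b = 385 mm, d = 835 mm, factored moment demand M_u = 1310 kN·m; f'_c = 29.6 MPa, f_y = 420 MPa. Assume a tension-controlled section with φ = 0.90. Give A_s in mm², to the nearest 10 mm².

M_n = M_u/φ = 1310/0.90 = 1455.56 kN·m.
With M_n = 0.85 f'_c a b (d − a/2), solve the quadratic for a:
a = d − √(d² − 2M_n/(0.85 f'_c b)) = 835 − √(835² − 2 × 1455.56×10⁶/(0.85 × 29.6 × 385)) = 205.16 mm.
A_s = 0.85 f'_c a b / f_y = 0.85 × 29.6 × 205.16 × 385 / 420 = 4731.7 mm².

A_s ≈ 4730 mm²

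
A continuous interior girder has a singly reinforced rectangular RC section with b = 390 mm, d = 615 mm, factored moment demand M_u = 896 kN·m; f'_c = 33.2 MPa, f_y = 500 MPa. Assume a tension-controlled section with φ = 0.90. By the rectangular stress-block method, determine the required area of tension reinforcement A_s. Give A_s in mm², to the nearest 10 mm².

M_n = M_u/φ = 896/0.90 = 995.556 kN·m.
With M_n = 0.85 f'_c a b (d − a/2), solve the quadratic for a:
a = d − √(d² − 2M_n/(0.85 f'_c b)) = 615 − √(615² − 2 × 995.556×10⁶/(0.85 × 33.2 × 390)) = 170.80 mm.
A_s = 0.85 f'_c a b / f_y = 0.85 × 33.2 × 170.80 × 390 / 500 = 3759.6 mm².

A_s ≈ 3760 mm²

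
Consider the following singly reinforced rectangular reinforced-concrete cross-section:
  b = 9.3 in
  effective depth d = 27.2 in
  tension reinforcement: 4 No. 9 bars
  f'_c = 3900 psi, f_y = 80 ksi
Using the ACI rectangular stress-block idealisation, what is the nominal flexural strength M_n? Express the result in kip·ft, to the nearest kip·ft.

M_n ≈ 587 kip·ft

A_s = 4 × 1 = 4 in².
T = A_s f_y = 4 × 80 = 320 kips.
a = T/(0.85 f'_c b) = 320/(0.85 × 3.9 × 9.3) = 10.380 in.
M_n = T(d − a/2) = 320 × (27.2 − 5.19) = 7043.2 kip·in = 7043.2/12 = 586.93 kip·ft.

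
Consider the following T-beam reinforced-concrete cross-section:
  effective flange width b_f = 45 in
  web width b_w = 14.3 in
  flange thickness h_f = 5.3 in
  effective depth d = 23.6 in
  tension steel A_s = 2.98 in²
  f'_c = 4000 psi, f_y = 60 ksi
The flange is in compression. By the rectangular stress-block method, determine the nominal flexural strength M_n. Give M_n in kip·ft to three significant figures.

Tension: T = A_s f_y = 2.98 × 60 = 178.8 kips.
Try a within the flange: a = T/(0.85 f'_c b_f) = 178.8/(0.85 × 4 × 45) = 1.169 in.
Since a = 1.169 ≤ h_f = 5.3 in, the stress block lies entirely in the flange; analyse as a rectangular beam of width b_f.
M_n = T(d − a/2) = 178.8 × (23.6 − 0.5845) = 4115.2 kip·in.
M_n = 4115.2/12 = 342.93 kip·ft.

M_n ≈ 343 kip·ft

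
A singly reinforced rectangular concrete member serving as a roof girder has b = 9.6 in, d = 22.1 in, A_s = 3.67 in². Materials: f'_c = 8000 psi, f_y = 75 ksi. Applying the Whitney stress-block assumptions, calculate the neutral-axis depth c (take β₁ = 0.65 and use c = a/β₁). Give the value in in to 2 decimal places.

T = A_s f_y = 3.67 × 75 = 275.25 kips.
a = T/(0.85 f'_c b) = 275.25/(0.85 × 8 × 9.6) = 4.2165 in.
With β₁ = 0.65, c = a/β₁ = 4.2165/0.65 = 6.49 in.

c ≈ 6.49 in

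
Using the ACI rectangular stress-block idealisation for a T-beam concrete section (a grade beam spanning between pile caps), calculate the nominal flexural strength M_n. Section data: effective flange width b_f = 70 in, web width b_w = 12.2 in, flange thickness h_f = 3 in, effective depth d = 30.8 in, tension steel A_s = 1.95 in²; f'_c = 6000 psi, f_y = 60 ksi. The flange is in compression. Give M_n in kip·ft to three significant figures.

Tension: T = A_s f_y = 1.95 × 60 = 117 kips.
Try a within the flange: a = T/(0.85 f'_c b_f) = 117/(0.85 × 6 × 70) = 0.328 in.
Since a = 0.328 ≤ h_f = 3 in, the stress block lies entirely in the flange; analyse as a rectangular beam of width b_f.
M_n = T(d − a/2) = 117 × (30.8 − 0.164) = 3584.4 kip·in.
M_n = 3584.4/12 = 298.70 kip·ft.

M_n ≈ 299 kip·ft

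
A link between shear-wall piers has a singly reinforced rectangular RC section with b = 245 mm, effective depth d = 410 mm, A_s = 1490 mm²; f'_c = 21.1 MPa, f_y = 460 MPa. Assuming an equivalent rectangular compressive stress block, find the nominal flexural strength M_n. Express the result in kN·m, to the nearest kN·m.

M_n ≈ 228 kN·m

T = A_s f_y = 1490 × 460 = 685400 N = 685.4 kN.
From C = T: a = T/(0.85 f'_c b) = 685400/(0.85 × 21.1 × 245) = 155.98 mm.
M_n = T(d − a/2) = 685.4 kN × (410 − 77.99) mm = 227.56 kN·m.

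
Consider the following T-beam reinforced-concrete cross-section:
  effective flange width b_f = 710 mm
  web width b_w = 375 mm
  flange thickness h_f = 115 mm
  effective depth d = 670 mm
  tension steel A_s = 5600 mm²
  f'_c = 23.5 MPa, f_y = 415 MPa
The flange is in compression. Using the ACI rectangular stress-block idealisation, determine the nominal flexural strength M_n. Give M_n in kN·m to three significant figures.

M_n ≈ 1350 kN·m

Tension: T = A_s f_y = 5600 × 415 = 2324000 N.
Try a within the flange: a = T/(0.85 f'_c b_f) = 2324000/(0.85 × 23.5 × 710) = 163.87 mm.
a = 163.87 > h_f = 115 mm: the block extends into the web. Split into flange-overhang and web parts.
C_f = 0.85 f'_c (b_f − b_w) h_f = 0.85 × 23.5 × (710 − 375) × 115 = 769537 N.
Remaining web compression depth: a_w = (T − C_f)/(0.85 f'_c b_w) = (2324000 − 769537)/(0.85 × 23.5 × 375) = 207.52 mm.
M_n = C_f(d − h_f/2) + (T − C_f)(d − a_w/2) = 769537 × (670 − 57.5) + 1554463 × (670 − 103.76) = 471.34 + 880.20 = 1351.54 × 10⁶ N·mm.
M_n = 1351.54 kN·m.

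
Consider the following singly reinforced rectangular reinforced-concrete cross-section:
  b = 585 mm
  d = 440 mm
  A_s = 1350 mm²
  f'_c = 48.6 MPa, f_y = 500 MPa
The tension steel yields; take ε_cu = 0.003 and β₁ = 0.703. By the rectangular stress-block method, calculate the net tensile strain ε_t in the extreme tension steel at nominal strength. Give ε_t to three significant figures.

ε_t ≈ 0.0302

a = A_s f_y/(0.85 f'_c b) = 27.93 mm.
β₁ = 0.703, so c = a/β₁ = 27.93/0.703 = 39.73 mm.
From the linear strain diagram with ε_cu = 0.003: ε_t = 0.003 (d − c)/c = 0.003 × (440 − 39.73)/39.73 = 0.0302.
Since ε_t ≥ 0.005, the section is tension-controlled.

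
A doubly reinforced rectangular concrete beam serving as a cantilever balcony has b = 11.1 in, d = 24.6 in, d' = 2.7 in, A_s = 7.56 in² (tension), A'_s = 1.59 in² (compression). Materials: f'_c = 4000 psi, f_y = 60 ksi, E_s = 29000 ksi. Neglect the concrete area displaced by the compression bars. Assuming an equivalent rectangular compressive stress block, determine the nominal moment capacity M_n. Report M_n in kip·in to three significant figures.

Assume both steels yield.
a = (A_s − A'_s) f_y/(0.85 f'_c b) = (7.56 − 1.59) × 60/(0.85 × 4 × 11.1) = 9.491 in.
c = a/β₁ = 9.491/0.85 = 11.166 in; ε'_s = 0.003(c − d')/c = 0.0023 ≥ ε_y = 0.0021, so the compression steel yields.
M_n = (A_s − A'_s) f_y (d − a/2) + A'_s f_y (d − d') = 358.2 × (24.6 − 4.7455) + 95.4 × (24.6 − 2.7) = 7111.9 + 2089.3 = 9201.2 kip·in.

M_n ≈ 9200 kip·in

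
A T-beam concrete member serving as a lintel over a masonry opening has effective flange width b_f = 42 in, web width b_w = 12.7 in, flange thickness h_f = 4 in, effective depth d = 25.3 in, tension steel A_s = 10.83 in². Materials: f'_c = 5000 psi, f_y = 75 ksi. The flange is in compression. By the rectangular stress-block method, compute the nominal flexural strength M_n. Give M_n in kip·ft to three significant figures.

Tension: T = A_s f_y = 10.83 × 75 = 812.25 kips.
Try a within the flange: a = T/(0.85 f'_c b_f) = 812.25/(0.85 × 5 × 42) = 4.550 in.
a = 4.550 > h_f = 4 in: the block extends into the web. Split into flange-overhang and web parts.
C_f = 0.85 f'_c (b_f − b_w) h_f = 0.85 × 5 × (42 − 12.7) × 4 = 498.1 kips.
Remaining web compression depth: a_w = (T − C_f)/(0.85 f'_c b_w) = (812.25 − 498.1)/(0.85 × 5 × 12.7) = 5.820 in.
M_n = C_f(d − h_f/2) + (T − C_f)(d − a_w/2) = 498.1 × (25.3 − 2) + 314.15 × (25.3 − 2.91) = 11605.7 + 7033.8 = 18639.5 kip·in.
M_n = 18639.5/12 = 1553.29 kip·ft.

M_n ≈ 1550 kip·ft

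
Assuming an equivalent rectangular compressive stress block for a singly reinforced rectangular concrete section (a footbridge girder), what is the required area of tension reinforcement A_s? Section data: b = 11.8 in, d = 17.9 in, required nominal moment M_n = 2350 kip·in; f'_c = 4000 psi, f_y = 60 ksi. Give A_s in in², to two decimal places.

From M_n = 0.85 f'_c a b (d − a/2):
a = d − √(d² − 2M_n/(0.85 f'_c b)) = 17.9 − √(17.9² − 2 × 2350/(0.85 × 4 × 11.8)) = 3.643 in.
A_s = 0.85 f'_c a b / f_y = 0.85 × 4 × 3.643 × 11.8 / 60 = 2.436 in².

A_s ≈ 2.44 in²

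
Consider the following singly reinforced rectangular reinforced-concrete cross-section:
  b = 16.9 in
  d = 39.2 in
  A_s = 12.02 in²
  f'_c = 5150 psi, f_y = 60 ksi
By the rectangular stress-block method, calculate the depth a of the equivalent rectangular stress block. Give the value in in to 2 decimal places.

T = A_s f_y = 12.02 × 60 = 721.2 kips.
a = T/(0.85 f'_c b) = 721.2/(0.85 × 5.15 × 16.9) = 9.75 in.

a ≈ 9.75 in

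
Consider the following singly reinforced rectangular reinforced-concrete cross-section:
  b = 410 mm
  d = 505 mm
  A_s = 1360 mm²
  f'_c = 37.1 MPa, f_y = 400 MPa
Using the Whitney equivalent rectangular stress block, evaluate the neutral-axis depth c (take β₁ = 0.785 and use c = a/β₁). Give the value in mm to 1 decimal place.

T = A_s f_y = 1360 × 400 = 544000 N = 544 kN.
Setting C = 0.85 f'_c a b equal to T: a = 544000/(0.85 × 37.1 × 410) = 42.075 mm.
With β₁ = 0.785, c = a/β₁ = 42.075/0.785 = 53.6 mm.

c ≈ 53.6 mm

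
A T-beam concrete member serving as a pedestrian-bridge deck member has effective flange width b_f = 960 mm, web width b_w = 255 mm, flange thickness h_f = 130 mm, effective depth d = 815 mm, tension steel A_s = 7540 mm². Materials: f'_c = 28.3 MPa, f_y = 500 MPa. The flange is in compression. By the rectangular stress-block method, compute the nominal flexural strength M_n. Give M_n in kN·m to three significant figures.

M_n ≈ 2730 kN·m

Tension: T = A_s f_y = 7540 × 500 = 3770000 N.
Try a within the flange: a = T/(0.85 f'_c b_f) = 3770000/(0.85 × 28.3 × 960) = 163.25 mm.
a = 163.25 > h_f = 130 mm: the block extends into the web. Split into flange-overhang and web parts.
C_f = 0.85 f'_c (b_f − b_w) h_f = 0.85 × 28.3 × (960 − 255) × 130 = 2204641 N.
Remaining web compression depth: a_w = (T − C_f)/(0.85 f'_c b_w) = (3770000 − 2204641)/(0.85 × 28.3 × 255) = 255.19 mm.
M_n = C_f(d − h_f/2) + (T − C_f)(d − a_w/2) = 2204641 × (815 − 65) + 1565359 × (815 − 127.595) = 1653.48 + 1076.04 = 2729.52 × 10⁶ N·mm.
M_n = 2729.52 kN·m.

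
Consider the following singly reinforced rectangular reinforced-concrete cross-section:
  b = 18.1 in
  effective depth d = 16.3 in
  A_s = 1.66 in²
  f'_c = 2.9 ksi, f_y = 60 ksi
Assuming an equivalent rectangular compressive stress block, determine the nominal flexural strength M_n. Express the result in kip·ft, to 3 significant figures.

M_n ≈ 126 kip·ft

T = A_s f_y = 1.66 × 60 = 99.6 kips.
a = T/(0.85 f'_c b) = 99.6/(0.85 × 2.9 × 18.1) = 2.232 in.
M_n = T(d − a/2) = 99.6 × (16.3 − 1.116) = 1512.3 kip·in = 1512.3/12 = 126.03 kip·ft.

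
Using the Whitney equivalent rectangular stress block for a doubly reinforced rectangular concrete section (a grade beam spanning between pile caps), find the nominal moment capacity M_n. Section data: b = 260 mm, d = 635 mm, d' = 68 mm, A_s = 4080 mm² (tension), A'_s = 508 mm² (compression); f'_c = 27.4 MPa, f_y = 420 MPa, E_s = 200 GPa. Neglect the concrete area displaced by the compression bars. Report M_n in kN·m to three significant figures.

Assume both tension and compression steel yield.
Net tension couple steel: A_s − A'_s = 3572 mm².
a = (A_s − A'_s) f_y / (0.85 f'_c b) = 1500240/(0.85 × 27.4 × 260) = 247.75 mm.
c = a/β₁ = 247.75/0.85 = 291.47 mm; ε'_s = 0.003(c − d')/c = 0.0023 ≥ f_y/E_s = 0.0021, so compression steel does yield.
M_n = (A_s − A'_s) f_y (d − a/2) + A'_s f_y (d − d') = [1500240 × (635 − 123.875) + 213360 × (635 − 68)] × 10⁻⁶ = 766.81 + 120.98 = 887.79 kN·m.

M_n ≈ 888 kN·m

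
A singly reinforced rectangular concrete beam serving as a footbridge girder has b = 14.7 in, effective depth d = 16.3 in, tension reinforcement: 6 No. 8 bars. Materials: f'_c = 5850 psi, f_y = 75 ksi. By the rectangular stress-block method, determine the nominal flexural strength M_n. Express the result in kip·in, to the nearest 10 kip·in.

M_n ≈ 4930 kip·in

A_s = 6 × 0.79 = 4.74 in².
T = A_s f_y = 4.74 × 75 = 355.5 kips.
a = T/(0.85 f'_c b) = 355.5/(0.85 × 5.85 × 14.7) = 4.863 in.
M_n = T(d − a/2) = 355.5 × (16.3 − 2.4315) = 4930.3 kip·in.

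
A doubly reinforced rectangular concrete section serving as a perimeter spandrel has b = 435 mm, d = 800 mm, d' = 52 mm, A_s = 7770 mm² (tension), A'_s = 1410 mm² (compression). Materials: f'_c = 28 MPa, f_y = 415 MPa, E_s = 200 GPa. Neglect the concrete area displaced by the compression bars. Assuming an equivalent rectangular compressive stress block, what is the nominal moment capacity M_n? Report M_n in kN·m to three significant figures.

Assume both tension and compression steel yield.
Net tension couple steel: A_s − A'_s = 6360 mm².
a = (A_s − A'_s) f_y / (0.85 f'_c b) = 2639400/(0.85 × 28 × 435) = 254.94 mm.
c = a/β₁ = 254.94/0.85 = 299.93 mm; ε'_s = 0.003(c − d')/c = 0.0025 ≥ f_y/E_s = 0.0021, so compression steel does yield.
M_n = (A_s − A'_s) f_y (d − a/2) + A'_s f_y (d − d') = [2639400 × (800 − 127.47) + 585150 × (800 − 52)] × 10⁻⁶ = 1775.08 + 437.69 = 2212.77 kN·m.

M_n ≈ 2210 kN·m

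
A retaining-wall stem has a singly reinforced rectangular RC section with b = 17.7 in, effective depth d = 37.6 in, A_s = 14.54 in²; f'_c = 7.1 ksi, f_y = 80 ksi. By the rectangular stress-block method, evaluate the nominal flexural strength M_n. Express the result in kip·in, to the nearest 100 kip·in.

M_n ≈ 37400 kip·in

T = A_s f_y = 14.54 × 80 = 1163.2 kips.
a = T/(0.85 f'_c b) = 1163.2/(0.85 × 7.1 × 17.7) = 10.889 in.
M_n = T(d − a/2) = 1163.2 × (37.6 − 5.4445) = 37403.3 kip·in.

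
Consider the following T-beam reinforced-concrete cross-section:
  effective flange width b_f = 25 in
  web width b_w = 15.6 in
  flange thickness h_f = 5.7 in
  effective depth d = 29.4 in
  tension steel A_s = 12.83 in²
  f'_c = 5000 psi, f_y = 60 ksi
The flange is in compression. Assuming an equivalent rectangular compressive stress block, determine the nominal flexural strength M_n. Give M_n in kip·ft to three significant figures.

Tension: T = A_s f_y = 12.83 × 60 = 769.8 kips.
Try a within the flange: a = T/(0.85 f'_c b_f) = 769.8/(0.85 × 5 × 25) = 7.245 in.
a = 7.245 > h_f = 5.7 in: the block extends into the web. Split into flange-overhang and web parts.
C_f = 0.85 f'_c (b_f − b_w) h_f = 0.85 × 5 × (25 − 15.6) × 5.7 = 227.7 kips.
Remaining web compression depth: a_w = (T − C_f)/(0.85 f'_c b_w) = (769.8 − 227.7)/(0.85 × 5 × 15.6) = 8.176 in.
M_n = C_f(d − h_f/2) + (T − C_f)(d − a_w/2) = 227.7 × (29.4 − 2.85) + 542.1 × (29.4 − 4.088) = 6045.4 + 13721.6 = 19767.0 kip·in.
M_n = 19767.0/12 = 1647.25 kip·ft.

M_n ≈ 1650 kip·ft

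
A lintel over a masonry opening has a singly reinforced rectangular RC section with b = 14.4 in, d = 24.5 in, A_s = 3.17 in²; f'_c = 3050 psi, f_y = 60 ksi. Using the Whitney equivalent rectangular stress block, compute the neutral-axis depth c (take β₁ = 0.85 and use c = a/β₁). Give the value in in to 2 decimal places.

c ≈ 5.99 in

T = A_s f_y = 3.17 × 60 = 190.2 kips.
a = T/(0.85 f'_c b) = 190.2/(0.85 × 3.05 × 14.4) = 5.0948 in.
With β₁ = 0.85, c = a/β₁ = 5.0948/0.85 = 5.99 in.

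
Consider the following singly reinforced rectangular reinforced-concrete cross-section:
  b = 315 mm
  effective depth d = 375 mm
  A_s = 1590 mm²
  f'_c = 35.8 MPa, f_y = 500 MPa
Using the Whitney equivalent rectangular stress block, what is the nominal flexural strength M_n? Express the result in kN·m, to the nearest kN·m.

M_n ≈ 265 kN·m

T = A_s f_y = 1590 × 500 = 795000 N = 795 kN.
From C = T: a = T/(0.85 f'_c b) = 795000/(0.85 × 35.8 × 315) = 82.94 mm.
M_n = T(d − a/2) = 795 kN × (375 − 41.47) mm = 265.16 kN·m.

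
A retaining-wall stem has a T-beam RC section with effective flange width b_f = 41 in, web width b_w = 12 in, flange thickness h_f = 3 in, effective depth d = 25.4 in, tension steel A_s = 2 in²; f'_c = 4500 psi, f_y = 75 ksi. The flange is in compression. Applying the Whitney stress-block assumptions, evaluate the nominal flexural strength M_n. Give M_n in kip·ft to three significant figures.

M_n ≈ 312 kip·ft

Tension: T = A_s f_y = 2 × 75 = 150 kips.
Try a within the flange: a = T/(0.85 f'_c b_f) = 150/(0.85 × 4.5 × 41) = 0.956 in.
Since a = 0.956 ≤ h_f = 3 in, the stress block lies entirely in the flange; analyse as a rectangular beam of width b_f.
M_n = T(d − a/2) = 150 × (25.4 − 0.478) = 3738.3 kip·in.
M_n = 3738.3/12 = 311.53 kip·ft.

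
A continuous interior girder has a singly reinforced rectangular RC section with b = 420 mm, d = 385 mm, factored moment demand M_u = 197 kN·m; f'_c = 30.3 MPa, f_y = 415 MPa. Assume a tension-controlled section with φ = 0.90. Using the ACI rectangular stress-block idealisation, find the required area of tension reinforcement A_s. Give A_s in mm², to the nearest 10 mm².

M_n = M_u/φ = 197/0.90 = 218.889 kN·m.
With M_n = 0.85 f'_c a b (d − a/2), solve the quadratic for a:
a = d − √(d² − 2M_n/(0.85 f'_c b)) = 385 − √(385² − 2 × 218.889×10⁶/(0.85 × 30.3 × 420)) = 56.74 mm.
A_s = 0.85 f'_c a b / f_y = 0.85 × 30.3 × 56.74 × 420 / 415 = 1478.9 mm².

A_s ≈ 1480 mm²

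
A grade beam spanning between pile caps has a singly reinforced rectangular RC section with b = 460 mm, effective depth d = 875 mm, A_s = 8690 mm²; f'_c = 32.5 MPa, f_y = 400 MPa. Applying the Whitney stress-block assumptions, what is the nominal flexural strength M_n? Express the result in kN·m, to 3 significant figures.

T = A_s f_y = 8690 × 400 = 3476000 N = 3476 kN.
From C = T: a = T/(0.85 f'_c b) = 3476000/(0.85 × 32.5 × 460) = 273.54 mm.
M_n = T(d − a/2) = 3476 kN × (875 − 136.77) mm = 2566.09 kN·m.

M_n ≈ 2570 kN·m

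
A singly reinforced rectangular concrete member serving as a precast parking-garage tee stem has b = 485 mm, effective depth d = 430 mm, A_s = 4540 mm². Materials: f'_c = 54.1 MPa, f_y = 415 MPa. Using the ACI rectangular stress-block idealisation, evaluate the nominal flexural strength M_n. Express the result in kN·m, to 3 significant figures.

M_n ≈ 731 kN·m

T = A_s f_y = 4540 × 415 = 1884100 N = 1884.1 kN.
From C = T: a = T/(0.85 f'_c b) = 1884100/(0.85 × 54.1 × 485) = 84.48 mm.
M_n = T(d − a/2) = 1884.1 kN × (430 − 42.24) mm = 730.58 kN·m.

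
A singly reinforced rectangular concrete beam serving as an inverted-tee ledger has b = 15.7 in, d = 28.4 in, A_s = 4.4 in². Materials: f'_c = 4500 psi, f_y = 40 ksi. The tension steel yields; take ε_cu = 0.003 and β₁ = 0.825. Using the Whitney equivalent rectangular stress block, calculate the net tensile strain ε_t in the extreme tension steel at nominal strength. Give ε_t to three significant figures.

ε_t ≈ 0.0210

a = A_s f_y/(0.85 f'_c b) = 2.931 in.
β₁ = 0.825, so c = a/β₁ = 2.931/0.825 = 3.553 in.
From the linear strain diagram with ε_cu = 0.003: ε_t = 0.003 (d − c)/c = 0.003 × (28.4 − 3.553)/3.553 = 0.0210.
Since ε_t ≥ 0.005, the section is tension-controlled.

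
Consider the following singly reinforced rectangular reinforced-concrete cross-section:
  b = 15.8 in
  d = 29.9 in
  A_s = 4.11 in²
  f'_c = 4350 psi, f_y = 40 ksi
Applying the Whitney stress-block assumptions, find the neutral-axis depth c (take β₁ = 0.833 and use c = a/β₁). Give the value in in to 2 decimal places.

c ≈ 3.38 in

T = A_s f_y = 4.11 × 40 = 164.4 kips.
a = T/(0.85 f'_c b) = 164.4/(0.85 × 4.35 × 15.8) = 2.8141 in.
With β₁ = 0.833, c = a/β₁ = 2.8141/0.833 = 3.38 in.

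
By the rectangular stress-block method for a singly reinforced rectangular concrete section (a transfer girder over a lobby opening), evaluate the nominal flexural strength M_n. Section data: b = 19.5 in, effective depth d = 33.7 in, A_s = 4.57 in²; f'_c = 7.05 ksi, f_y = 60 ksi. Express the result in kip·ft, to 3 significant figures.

T = A_s f_y = 4.57 × 60 = 274.2 kips.
a = T/(0.85 f'_c b) = 274.2/(0.85 × 7.05 × 19.5) = 2.347 in.
M_n = T(d − a/2) = 274.2 × (33.7 − 1.1735) = 8918.8 kip·in = 8918.8/12 = 743.23 kip·ft.

M_n ≈ 743 kip·ft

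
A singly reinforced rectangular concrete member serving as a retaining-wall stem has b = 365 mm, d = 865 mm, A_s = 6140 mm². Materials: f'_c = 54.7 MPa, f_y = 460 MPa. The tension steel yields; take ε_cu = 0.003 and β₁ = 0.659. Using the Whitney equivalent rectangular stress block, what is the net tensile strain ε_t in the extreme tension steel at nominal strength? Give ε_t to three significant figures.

ε_t ≈ 0.00728

a = A_s f_y/(0.85 f'_c b) = 166.43 mm.
β₁ = 0.659, so c = a/β₁ = 166.43/0.659 = 252.55 mm.
From the linear strain diagram with ε_cu = 0.003: ε_t = 0.003 (d − c)/c = 0.003 × (865 − 252.55)/252.55 = 0.00728.
Since ε_t ≥ 0.005, the section is tension-controlled.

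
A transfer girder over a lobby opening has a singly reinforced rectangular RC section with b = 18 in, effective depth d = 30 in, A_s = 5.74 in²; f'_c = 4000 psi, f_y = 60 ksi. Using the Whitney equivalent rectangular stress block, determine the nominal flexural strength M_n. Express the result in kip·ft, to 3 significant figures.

T = A_s f_y = 5.74 × 60 = 344.4 kips.
a = T/(0.85 f'_c b) = 344.4/(0.85 × 4 × 18) = 5.627 in.
M_n = T(d − a/2) = 344.4 × (30 − 2.8135) = 9363.0 kip·in = 9363.0/12 = 780.25 kip·ft.

M_n ≈ 780 kip·ft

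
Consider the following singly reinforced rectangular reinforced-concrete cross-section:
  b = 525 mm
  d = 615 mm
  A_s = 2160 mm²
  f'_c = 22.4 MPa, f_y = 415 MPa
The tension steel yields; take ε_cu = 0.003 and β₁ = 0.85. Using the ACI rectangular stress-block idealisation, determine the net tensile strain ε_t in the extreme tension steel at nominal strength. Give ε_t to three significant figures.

ε_t ≈ 0.0145

a = A_s f_y/(0.85 f'_c b) = 89.68 mm.
β₁ = 0.85, so c = a/β₁ = 89.68/0.85 = 105.51 mm.
From the linear strain diagram with ε_cu = 0.003: ε_t = 0.003 (d − c)/c = 0.003 × (615 − 105.51)/105.51 = 0.0145.
Since ε_t ≥ 0.005, the section is tension-controlled.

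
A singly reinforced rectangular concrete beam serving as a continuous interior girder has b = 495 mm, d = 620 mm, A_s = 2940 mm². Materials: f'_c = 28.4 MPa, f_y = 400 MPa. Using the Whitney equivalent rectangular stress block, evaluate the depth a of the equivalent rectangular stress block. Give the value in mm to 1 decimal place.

a ≈ 98.4 mm

T = A_s f_y = 2940 × 400 = 1176000 N = 1176 kN.
Setting C = 0.85 f'_c a b equal to T: a = 1176000/(0.85 × 28.4 × 495) = 98.4 mm.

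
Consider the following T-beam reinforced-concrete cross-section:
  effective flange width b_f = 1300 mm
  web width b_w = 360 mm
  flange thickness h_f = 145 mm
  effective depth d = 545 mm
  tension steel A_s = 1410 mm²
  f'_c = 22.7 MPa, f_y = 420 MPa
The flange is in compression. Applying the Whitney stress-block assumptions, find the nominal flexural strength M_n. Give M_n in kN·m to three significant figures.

Tension: T = A_s f_y = 1410 × 420 = 592200 N.
Try a within the flange: a = T/(0.85 f'_c b_f) = 592200/(0.85 × 22.7 × 1300) = 23.61 mm.
Since a = 23.61 ≤ h_f = 145 mm, the stress block lies entirely in the flange; analyse as a rectangular beam of width b_f.
M_n = T(d − a/2) = 592200 × (545 − 11.805) = 315.76 × 10⁶ N·mm.
M_n = 315.76 kN·m.

M_n ≈ 316 kN·m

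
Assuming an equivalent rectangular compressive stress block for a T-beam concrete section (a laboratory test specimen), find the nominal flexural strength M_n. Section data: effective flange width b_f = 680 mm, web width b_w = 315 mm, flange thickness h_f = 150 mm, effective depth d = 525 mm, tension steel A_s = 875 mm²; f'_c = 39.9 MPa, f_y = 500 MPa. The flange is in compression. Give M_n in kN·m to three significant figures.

Tension: T = A_s f_y = 875 × 500 = 437500 N.
Try a within the flange: a = T/(0.85 f'_c b_f) = 437500/(0.85 × 39.9 × 680) = 18.97 mm.
Since a = 18.97 ≤ h_f = 150 mm, the stress block lies entirely in the flange; analyse as a rectangular beam of width b_f.
M_n = T(d − a/2) = 437500 × (525 − 9.485) = 225.54 × 10⁶ N·mm.
M_n = 225.54 kN·m.

M_n ≈ 226 kN·m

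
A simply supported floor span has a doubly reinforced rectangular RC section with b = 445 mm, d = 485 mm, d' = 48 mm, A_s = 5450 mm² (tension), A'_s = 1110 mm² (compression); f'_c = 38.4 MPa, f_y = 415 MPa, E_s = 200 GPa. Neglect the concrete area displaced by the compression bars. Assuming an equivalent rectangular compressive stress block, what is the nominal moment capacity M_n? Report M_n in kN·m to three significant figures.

M_n ≈ 963 kN·m

Assume both tension and compression steel yield.
Net tension couple steel: A_s − A'_s = 4340 mm².
a = (A_s − A'_s) f_y / (0.85 f'_c b) = 1801100/(0.85 × 38.4 × 445) = 124.00 mm.
c = a/β₁ = 124.00/0.776 = 159.79 mm; ε'_s = 0.003(c − d')/c = 0.0021 ≥ f_y/E_s = 0.0021, so compression steel does yield.
M_n = (A_s − A'_s) f_y (d − a/2) + A'_s f_y (d − d') = [1801100 × (485 − 62) + 460650 × (485 − 48)] × 10⁻⁶ = 761.87 + 201.30 = 963.17 kN·m.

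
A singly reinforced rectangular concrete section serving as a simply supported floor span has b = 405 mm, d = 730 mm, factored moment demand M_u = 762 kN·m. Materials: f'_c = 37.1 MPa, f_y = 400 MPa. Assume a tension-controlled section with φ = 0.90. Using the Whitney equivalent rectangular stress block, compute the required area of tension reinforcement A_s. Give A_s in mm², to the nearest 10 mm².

M_n = M_u/φ = 762/0.90 = 846.667 kN·m.
With M_n = 0.85 f'_c a b (d − a/2), solve the quadratic for a:
a = d − √(d² − 2M_n/(0.85 f'_c b)) = 730 − √(730² − 2 × 846.667×10⁶/(0.85 × 37.1 × 405)) = 97.30 mm.
A_s = 0.85 f'_c a b / f_y = 0.85 × 37.1 × 97.30 × 405 / 400 = 3106.7 mm².

A_s ≈ 3110 mm²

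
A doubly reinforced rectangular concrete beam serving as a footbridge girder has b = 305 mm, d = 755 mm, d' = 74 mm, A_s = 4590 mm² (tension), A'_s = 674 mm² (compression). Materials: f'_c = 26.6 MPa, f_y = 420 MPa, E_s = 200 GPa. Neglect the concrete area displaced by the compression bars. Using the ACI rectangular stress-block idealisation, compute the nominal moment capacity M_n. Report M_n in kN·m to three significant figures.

M_n ≈ 1240 kN·m

Assume both tension and compression steel yield.
Net tension couple steel: A_s − A'_s = 3916 mm².
a = (A_s − A'_s) f_y / (0.85 f'_c b) = 1644720/(0.85 × 26.6 × 305) = 238.50 mm.
c = a/β₁ = 238.50/0.85 = 280.59 mm; ε'_s = 0.003(c − d')/c = 0.0022 ≥ f_y/E_s = 0.0021, so compression steel does yield.
M_n = (A_s − A'_s) f_y (d − a/2) + A'_s f_y (d − d') = [1644720 × (755 − 119.25) + 283080 × (755 − 74)] × 10⁻⁶ = 1045.63 + 192.78 = 1238.41 kN·m.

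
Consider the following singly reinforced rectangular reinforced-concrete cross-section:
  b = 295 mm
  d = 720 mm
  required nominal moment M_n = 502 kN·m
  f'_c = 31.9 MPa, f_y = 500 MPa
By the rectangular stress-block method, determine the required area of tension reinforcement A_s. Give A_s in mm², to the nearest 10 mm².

A_s ≈ 1490 mm²

With M_n = 0.85 f'_c a b (d − a/2), solve the quadratic for a:
a = d − √(d² − 2M_n/(0.85 f'_c b)) = 720 − √(720² − 2 × 502×10⁶/(0.85 × 31.9 × 295)) = 93.20 mm.
A_s = 0.85 f'_c a b / f_y = 0.85 × 31.9 × 93.20 × 295 / 500 = 1491.0 mm².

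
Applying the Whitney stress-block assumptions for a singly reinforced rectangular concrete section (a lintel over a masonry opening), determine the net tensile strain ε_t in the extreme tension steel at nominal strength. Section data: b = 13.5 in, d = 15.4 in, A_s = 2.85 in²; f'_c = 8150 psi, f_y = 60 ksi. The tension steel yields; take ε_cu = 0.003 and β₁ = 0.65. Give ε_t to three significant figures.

ε_t ≈ 0.0134

a = A_s f_y/(0.85 f'_c b) = 1.828 in.
β₁ = 0.65, so c = a/β₁ = 1.828/0.65 = 2.812 in.
From the linear strain diagram with ε_cu = 0.003: ε_t = 0.003 (d − c)/c = 0.003 × (15.4 − 2.812)/2.812 = 0.0134.
Since ε_t ≥ 0.005, the section is tension-controlled.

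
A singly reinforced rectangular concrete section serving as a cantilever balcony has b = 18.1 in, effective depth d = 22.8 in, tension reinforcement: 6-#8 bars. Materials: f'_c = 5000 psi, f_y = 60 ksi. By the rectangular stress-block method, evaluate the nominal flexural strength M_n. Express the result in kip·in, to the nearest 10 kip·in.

M_n ≈ 5960 kip·in

A_s = 6 × 0.79 = 4.74 in².
T = A_s f_y = 4.74 × 60 = 284.4 kips.
a = T/(0.85 f'_c b) = 284.4/(0.85 × 5 × 18.1) = 3.697 in.
M_n = T(d − a/2) = 284.4 × (22.8 − 1.8485) = 5958.6 kip·in.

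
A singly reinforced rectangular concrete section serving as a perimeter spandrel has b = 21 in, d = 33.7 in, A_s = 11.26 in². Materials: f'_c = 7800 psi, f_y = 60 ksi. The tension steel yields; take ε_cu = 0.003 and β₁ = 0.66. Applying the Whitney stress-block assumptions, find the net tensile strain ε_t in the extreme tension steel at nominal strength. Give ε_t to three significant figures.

a = A_s f_y/(0.85 f'_c b) = 4.852 in.
β₁ = 0.66, so c = a/β₁ = 4.852/0.66 = 7.352 in.
From the linear strain diagram with ε_cu = 0.003: ε_t = 0.003 (d − c)/c = 0.003 × (33.7 − 7.352)/7.352 = 0.0108.
Since ε_t ≥ 0.005, the section is tension-controlled.

ε_t ≈ 0.0108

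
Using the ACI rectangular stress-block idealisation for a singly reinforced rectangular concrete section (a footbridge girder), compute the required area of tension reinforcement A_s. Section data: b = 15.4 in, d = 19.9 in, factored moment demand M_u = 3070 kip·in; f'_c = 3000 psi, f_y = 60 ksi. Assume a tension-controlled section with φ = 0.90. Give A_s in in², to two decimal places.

A_s ≈ 3.27 in²

M_n = M_u/φ = 3070/0.90 = 3411.11 kip·in.
From M_n = 0.85 f'_c a b (d − a/2):
a = d − √(d² − 2M_n/(0.85 f'_c b)) = 19.9 − √(19.9² − 2 × 3411.11/(0.85 × 3 × 15.4)) = 4.991 in.
A_s = 0.85 f'_c a b / f_y = 0.85 × 3 × 4.991 × 15.4 / 60 = 3.267 in².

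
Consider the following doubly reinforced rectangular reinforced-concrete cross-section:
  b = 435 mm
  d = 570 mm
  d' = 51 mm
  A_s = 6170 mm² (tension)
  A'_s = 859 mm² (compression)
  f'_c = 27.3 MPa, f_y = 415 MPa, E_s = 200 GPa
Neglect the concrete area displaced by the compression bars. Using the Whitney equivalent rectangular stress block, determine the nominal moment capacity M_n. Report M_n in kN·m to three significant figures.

M_n ≈ 1200 kN·m

Assume both tension and compression steel yield.
Net tension couple steel: A_s − A'_s = 5311 mm².
a = (A_s − A'_s) f_y / (0.85 f'_c b) = 2204065/(0.85 × 27.3 × 435) = 218.35 mm.
c = a/β₁ = 218.35/0.85 = 256.88 mm; ε'_s = 0.003(c − d')/c = 0.0024 ≥ f_y/E_s = 0.0021, so compression steel does yield.
M_n = (A_s − A'_s) f_y (d − a/2) + A'_s f_y (d − d') = [2204065 × (570 − 109.175) + 356485 × (570 − 51)] × 10⁻⁶ = 1015.69 + 185.02 = 1200.71 kN·m.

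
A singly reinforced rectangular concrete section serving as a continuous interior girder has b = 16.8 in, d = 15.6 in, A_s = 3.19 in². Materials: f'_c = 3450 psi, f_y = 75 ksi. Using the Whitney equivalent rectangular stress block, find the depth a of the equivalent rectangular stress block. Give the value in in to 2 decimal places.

T = A_s f_y = 3.19 × 75 = 239.25 kips.
a = T/(0.85 f'_c b) = 239.25/(0.85 × 3.45 × 16.8) = 4.86 in.

a ≈ 4.86 in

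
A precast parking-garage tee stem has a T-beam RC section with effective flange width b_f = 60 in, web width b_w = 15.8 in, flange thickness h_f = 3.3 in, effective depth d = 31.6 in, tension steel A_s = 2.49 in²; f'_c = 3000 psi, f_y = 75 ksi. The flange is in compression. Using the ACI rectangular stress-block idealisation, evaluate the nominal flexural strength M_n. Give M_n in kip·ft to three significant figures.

M_n ≈ 482 kip·ft

Tension: T = A_s f_y = 2.49 × 75 = 186.75 kips.
Try a within the flange: a = T/(0.85 f'_c b_f) = 186.75/(0.85 × 3 × 60) = 1.221 in.
Since a = 1.221 ≤ h_f = 3.3 in, the stress block lies entirely in the flange; analyse as a rectangular beam of width b_f.
M_n = T(d − a/2) = 186.75 × (31.6 − 0.6105) = 5787.3 kip·in.
M_n = 5787.3/12 = 482.28 kip·ft.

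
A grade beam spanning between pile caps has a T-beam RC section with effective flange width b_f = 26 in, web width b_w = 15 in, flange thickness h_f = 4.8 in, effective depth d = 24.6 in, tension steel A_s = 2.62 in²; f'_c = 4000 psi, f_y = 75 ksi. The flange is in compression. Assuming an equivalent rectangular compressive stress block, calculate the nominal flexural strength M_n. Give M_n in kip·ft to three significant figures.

M_n ≈ 385 kip·ft

Tension: T = A_s f_y = 2.62 × 75 = 196.5 kips.
Try a within the flange: a = T/(0.85 f'_c b_f) = 196.5/(0.85 × 4 × 26) = 2.223 in.
Since a = 2.223 ≤ h_f = 4.8 in, the stress block lies entirely in the flange; analyse as a rectangular beam of width b_f.
M_n = T(d − a/2) = 196.5 × (24.6 − 1.1115) = 4615.5 kip·in.
M_n = 4615.5/12 = 384.63 kip·ft.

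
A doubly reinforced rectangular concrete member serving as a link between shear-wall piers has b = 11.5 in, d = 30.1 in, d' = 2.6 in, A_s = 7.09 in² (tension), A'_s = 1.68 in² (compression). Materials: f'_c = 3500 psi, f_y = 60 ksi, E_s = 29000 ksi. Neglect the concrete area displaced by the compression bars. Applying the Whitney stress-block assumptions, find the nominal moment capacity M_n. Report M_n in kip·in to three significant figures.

Assume both steels yield.
a = (A_s − A'_s) f_y/(0.85 f'_c b) = (7.09 − 1.68) × 60/(0.85 × 3.5 × 11.5) = 9.488 in.
c = a/β₁ = 9.488/0.85 = 11.162 in; ε'_s = 0.003(c − d')/c = 0.0023 ≥ ε_y = 0.0021, so the compression steel yields.
M_n = (A_s − A'_s) f_y (d − a/2) + A'_s f_y (d − d') = 324.6 × (30.1 − 4.744) + 100.8 × (30.1 − 2.6) = 8230.6 + 2772.0 = 11002.6 kip·in.

M_n ≈ 11000 kip·in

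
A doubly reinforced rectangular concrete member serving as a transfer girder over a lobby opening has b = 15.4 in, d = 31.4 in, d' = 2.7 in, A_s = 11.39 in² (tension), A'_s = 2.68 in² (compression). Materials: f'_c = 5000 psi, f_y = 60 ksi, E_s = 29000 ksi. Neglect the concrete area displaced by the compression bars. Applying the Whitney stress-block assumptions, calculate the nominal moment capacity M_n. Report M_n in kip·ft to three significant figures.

M_n ≈ 1580 kip·ft

Assume both steels yield.
a = (A_s − A'_s) f_y/(0.85 f'_c b) = (11.39 − 2.68) × 60/(0.85 × 5 × 15.4) = 7.985 in.
c = a/β₁ = 7.985/0.8 = 9.981 in; ε'_s = 0.003(c − d')/c = 0.0022 ≥ ε_y = 0.0021, so the compression steel yields.
M_n = (A_s − A'_s) f_y (d − a/2) + A'_s f_y (d − d') = 522.6 × (31.4 − 3.9925) + 160.8 × (31.4 − 2.7) = 14323.2 + 4615.0 = 18938.2 kip·in = 18938.2/12 = 1578.18 kip·ft.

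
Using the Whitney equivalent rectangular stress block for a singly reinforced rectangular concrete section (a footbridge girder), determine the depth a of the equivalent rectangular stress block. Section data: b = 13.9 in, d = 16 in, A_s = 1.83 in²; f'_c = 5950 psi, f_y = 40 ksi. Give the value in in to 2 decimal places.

T = A_s f_y = 1.83 × 40 = 73.2 kips.
a = T/(0.85 f'_c b) = 73.2/(0.85 × 5.95 × 13.9) = 1.04 in.

a ≈ 1.04 in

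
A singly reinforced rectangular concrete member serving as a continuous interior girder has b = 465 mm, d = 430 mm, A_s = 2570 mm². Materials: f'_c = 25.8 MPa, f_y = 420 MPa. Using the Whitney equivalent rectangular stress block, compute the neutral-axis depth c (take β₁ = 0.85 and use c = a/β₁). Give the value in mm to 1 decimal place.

c ≈ 124.5 mm

T = A_s f_y = 2570 × 420 = 1079400 N = 1079.4 kN.
Setting C = 0.85 f'_c a b equal to T: a = 1079400/(0.85 × 25.8 × 465) = 105.850 mm.
With β₁ = 0.85, c = a/β₁ = 105.850/0.85 = 124.5 mm.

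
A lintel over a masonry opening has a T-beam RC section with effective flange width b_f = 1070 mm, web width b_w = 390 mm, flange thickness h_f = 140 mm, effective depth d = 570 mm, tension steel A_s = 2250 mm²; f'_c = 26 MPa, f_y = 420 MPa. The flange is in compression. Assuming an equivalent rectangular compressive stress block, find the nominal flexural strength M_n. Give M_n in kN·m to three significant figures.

Tension: T = A_s f_y = 2250 × 420 = 945000 N.
Try a within the flange: a = T/(0.85 f'_c b_f) = 945000/(0.85 × 26 × 1070) = 39.96 mm.
Since a = 39.96 ≤ h_f = 140 mm, the stress block lies entirely in the flange; analyse as a rectangular beam of width b_f.
M_n = T(d − a/2) = 945000 × (570 − 19.98) = 519.77 × 10⁶ N·mm.
M_n = 519.77 kN·m.

M_n ≈ 520 kN·m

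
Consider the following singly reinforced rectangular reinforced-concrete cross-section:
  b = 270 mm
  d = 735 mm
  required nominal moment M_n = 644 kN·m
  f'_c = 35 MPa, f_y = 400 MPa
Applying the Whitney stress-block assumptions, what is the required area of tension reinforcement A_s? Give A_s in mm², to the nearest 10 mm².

With M_n = 0.85 f'_c a b (d − a/2), solve the quadratic for a:
a = d − √(d² − 2M_n/(0.85 f'_c b)) = 735 − √(735² − 2 × 644×10⁶/(0.85 × 35 × 270)) = 118.66 mm.
A_s = 0.85 f'_c a b / f_y = 0.85 × 35 × 118.66 × 270 / 400 = 2382.8 mm².

A_s ≈ 2380 mm²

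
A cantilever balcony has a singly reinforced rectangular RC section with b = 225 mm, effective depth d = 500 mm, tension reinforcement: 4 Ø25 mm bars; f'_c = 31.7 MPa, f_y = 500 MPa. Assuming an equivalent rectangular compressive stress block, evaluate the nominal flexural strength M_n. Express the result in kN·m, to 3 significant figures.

A_s = 4 × 491 = 1964 mm².
T = A_s f_y = 1964 × 500 = 982000 N = 982 kN.
From C = T: a = T/(0.85 f'_c b) = 982000/(0.85 × 31.7 × 225) = 161.98 mm.
M_n = T(d − a/2) = 982 kN × (500 − 80.99) mm = 411.47 kN·m.

M_n ≈ 411 kN·m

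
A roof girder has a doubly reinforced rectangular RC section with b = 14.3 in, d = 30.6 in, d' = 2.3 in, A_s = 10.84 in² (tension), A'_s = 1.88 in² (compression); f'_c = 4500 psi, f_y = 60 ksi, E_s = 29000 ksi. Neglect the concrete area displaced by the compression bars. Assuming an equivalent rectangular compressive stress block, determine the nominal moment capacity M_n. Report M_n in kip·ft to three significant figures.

Assume both steels yield.
a = (A_s − A'_s) f_y/(0.85 f'_c b) = (10.84 − 1.88) × 60/(0.85 × 4.5 × 14.3) = 9.829 in.
c = a/β₁ = 9.829/0.825 = 11.914 in; ε'_s = 0.003(c − d')/c = 0.0024 ≥ ε_y = 0.0021, so the compression steel yields.
M_n = (A_s − A'_s) f_y (d − a/2) + A'_s f_y (d − d') = 537.6 × (30.6 − 4.9145) + 112.8 × (30.6 − 2.3) = 13808.5 + 3192.2 = 17000.7 kip·in = 17000.7/12 = 1416.73 kip·ft.

M_n ≈ 1420 kip·ft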